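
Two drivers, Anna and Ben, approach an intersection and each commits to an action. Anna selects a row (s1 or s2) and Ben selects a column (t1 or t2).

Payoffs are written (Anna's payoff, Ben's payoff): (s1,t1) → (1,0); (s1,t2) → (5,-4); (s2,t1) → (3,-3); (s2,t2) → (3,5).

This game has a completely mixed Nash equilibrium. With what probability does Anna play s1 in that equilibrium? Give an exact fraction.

2/3

Let r be the probability that Anna plays s1. In a completely mixed equilibrium, Ben must be indifferent between t1 and t2.
Ben's expected payoff from t1 is −3(1−r); from t2 it is −4r + 5(1−r).
Setting these equal: 3r − 3 = −9r + 5, so r = 2/3.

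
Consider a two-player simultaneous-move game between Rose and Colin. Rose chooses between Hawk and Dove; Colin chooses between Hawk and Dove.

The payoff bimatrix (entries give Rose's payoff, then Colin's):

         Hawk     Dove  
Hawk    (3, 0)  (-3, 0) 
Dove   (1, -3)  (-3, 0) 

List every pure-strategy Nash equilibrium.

(Hawk, Hawk) and (Hawk, Dove) and (Dove, Dove)

(Hawk, Hawk): Rose gets 3 ≥ 1 from Dove, and Colin gets 0 ≥ 0 from Dove — Nash equilibrium.
(Hawk, Dove): Rose gets -3 ≥ -3 from Dove, and Colin gets 0 ≥ 0 from Hawk — Nash equilibrium.
(Dove, Hawk): Rose prefers Hawk (3 > 1); Colin prefers Dove (0 > -3) — not an equilibrium.
(Dove, Dove): Rose gets -3 ≥ -3 from Hawk, and Colin gets 0 ≥ -3 from Hawk — Nash equilibrium.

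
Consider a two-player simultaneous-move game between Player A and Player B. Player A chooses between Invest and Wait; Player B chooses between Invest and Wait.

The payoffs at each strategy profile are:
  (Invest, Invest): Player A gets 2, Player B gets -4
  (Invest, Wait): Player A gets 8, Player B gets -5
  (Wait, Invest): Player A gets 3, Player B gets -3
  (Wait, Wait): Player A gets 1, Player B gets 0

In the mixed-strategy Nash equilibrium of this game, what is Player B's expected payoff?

First find p, the probability Player A plays Invest, from Player B's indifference between Invest and Wait: −4p − 3(1−p) = −5p, giving p = 3/4.
Since Player B is indifferent in equilibrium, Player B's expected payoff equals the payoff from either column against (3/4, 1/4). Using Invest: −4(3/4) − 3(1/4) = -15/4.

-15/4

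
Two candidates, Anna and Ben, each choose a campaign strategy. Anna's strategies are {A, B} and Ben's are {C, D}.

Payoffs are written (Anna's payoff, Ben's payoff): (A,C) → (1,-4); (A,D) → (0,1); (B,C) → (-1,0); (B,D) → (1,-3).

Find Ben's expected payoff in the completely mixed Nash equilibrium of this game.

-3/2

First find x, the probability Anna plays A, from Ben's indifference between C and D: −4x = x − 3(1−x), giving x = 3/8.
Since Ben is indifferent in equilibrium, Ben's expected payoff equals the payoff from either column against (3/8, 5/8). Using C: −4(3/8) = -3/2.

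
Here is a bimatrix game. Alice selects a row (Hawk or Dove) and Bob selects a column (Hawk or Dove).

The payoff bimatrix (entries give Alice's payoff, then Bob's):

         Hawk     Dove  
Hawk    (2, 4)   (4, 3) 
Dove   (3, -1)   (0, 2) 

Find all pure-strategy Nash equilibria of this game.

(Hawk, Hawk): Alice prefers Dove (3 > 2) — not an equilibrium.
(Hawk, Dove): Bob prefers Hawk (4 > 3) — not an equilibrium.
(Dove, Hawk): Bob prefers Dove (2 > -1) — not an equilibrium.
(Dove, Dove): Alice prefers Hawk (4 > 0) — not an equilibrium.

none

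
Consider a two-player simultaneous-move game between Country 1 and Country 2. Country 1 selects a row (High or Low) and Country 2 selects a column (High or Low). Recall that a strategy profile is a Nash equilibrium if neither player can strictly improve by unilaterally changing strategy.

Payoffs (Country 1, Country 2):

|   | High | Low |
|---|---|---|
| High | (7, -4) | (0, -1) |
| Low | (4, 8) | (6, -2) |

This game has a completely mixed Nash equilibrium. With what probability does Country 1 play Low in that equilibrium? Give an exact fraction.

3/13

Let x be the probability that Country 1 plays High. In a completely mixed equilibrium, Country 2 must be indifferent between High and Low.
Country 2's expected payoff from High is −4x + 8(1−x); from Low it is −x − 2(1−x).
Setting these equal: −12x + 8 = x − 2, so x = 10/13.
Therefore Country 1 plays Low with probability 1 − 10/13 = 3/13.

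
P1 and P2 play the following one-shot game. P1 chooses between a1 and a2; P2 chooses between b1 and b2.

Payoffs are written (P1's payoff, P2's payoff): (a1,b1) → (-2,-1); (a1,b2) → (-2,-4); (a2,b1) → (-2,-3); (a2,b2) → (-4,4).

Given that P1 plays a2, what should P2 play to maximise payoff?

Against a2, P2 earns -3 from b1 and 4 from b2.
So b2 is the best response.

b2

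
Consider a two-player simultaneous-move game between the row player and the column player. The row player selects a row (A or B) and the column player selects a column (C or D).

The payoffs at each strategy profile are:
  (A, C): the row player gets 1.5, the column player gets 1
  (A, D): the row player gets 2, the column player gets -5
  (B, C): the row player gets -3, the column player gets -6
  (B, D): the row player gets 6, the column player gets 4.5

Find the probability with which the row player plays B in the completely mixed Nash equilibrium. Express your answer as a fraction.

Let x be the probability that the row player plays A. In a completely mixed equilibrium, the column player must be indifferent between C and D.
The column player's expected payoff from C is x − 6(1−x); from D it is −5x + 4.5(1−x).
Setting these equal: 7x − 6 = −9.5x + 4.5, so x = 7/11.
Therefore the row player plays B with probability 1 − 7/11 = 4/11.

4/11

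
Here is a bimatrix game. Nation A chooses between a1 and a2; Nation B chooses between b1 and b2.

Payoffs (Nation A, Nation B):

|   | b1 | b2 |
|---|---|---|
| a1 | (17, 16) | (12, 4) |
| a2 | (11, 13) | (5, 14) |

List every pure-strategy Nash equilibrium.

(a1, b1): Nation A gets 17 ≥ 11 from a2, and Nation B gets 16 ≥ 4 from b2 — Nash equilibrium.
(a1, b2): Nation B prefers b1 (16 > 4) — not an equilibrium.
(a2, b1): Nation A prefers a1 (17 > 11); Nation B prefers b2 (14 > 13) — not an equilibrium.
(a2, b2): Nation A prefers a1 (12 > 5) — not an equilibrium.

(a1, b1)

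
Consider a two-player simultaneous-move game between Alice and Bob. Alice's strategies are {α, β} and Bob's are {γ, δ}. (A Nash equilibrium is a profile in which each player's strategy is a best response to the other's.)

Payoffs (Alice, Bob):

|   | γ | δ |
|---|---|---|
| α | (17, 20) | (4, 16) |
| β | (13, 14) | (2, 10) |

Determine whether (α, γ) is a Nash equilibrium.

At (α, γ), Alice earns 17; switching to β would give 13, so Alice has no profitable deviation.
Bob earns 20; switching to δ would give 16, so Bob has no profitable deviation.
Neither player can gain by a unilateral deviation, so this profile is a Nash equilibrium.

Yes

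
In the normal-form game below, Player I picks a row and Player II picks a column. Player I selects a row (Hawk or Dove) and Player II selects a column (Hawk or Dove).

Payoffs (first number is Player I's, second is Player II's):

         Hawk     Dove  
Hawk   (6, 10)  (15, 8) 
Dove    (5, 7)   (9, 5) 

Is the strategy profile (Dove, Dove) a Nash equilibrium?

At (Dove, Dove), Player I earns 9; switching to Hawk would give 15, so Player I would deviate.
Player II earns 5; switching to Hawk would give 7, so Player II would deviate.
Since at least one player can profitably deviate, this is not a Nash equilibrium.

No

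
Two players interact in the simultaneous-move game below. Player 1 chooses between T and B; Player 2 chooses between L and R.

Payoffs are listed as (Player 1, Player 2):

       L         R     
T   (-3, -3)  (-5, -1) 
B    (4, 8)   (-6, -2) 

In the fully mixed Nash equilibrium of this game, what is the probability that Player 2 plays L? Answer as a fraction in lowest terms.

Let q be the probability that Player 2 plays L. In a completely mixed equilibrium, Player 1 must be indifferent between T and B.
Player 1's expected payoff from T is −3q − 5(1−q); from B it is 4q − 6(1−q).
Setting these equal: 2q − 5 = 10q − 6, so q = 1/8.

1/8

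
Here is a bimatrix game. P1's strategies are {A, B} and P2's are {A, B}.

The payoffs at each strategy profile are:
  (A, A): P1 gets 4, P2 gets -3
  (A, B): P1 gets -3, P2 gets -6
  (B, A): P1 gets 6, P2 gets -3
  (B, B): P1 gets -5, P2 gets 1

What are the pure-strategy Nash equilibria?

none

(A, A): P1 prefers B (6 > 4) — not an equilibrium.
(A, B): P2 prefers A (-3 > -6) — not an equilibrium.
(B, A): P2 prefers B (1 > -3) — not an equilibrium.
(B, B): P1 prefers A (-3 > -5) — not an equilibrium.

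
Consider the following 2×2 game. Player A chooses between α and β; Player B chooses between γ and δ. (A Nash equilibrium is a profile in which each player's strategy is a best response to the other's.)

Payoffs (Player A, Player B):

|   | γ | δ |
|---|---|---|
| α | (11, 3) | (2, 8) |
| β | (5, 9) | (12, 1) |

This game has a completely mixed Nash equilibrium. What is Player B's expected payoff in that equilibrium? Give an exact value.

First find p, the probability Player A plays α, from Player B's indifference between γ and δ: 3p + 9(1−p) = 8p + (1−p), giving p = 8/13.
Since Player B is indifferent in equilibrium, Player B's expected payoff equals the payoff from either column against (8/13, 5/13). Using γ: 3(8/13) + 9(5/13) = 69/13.

69/13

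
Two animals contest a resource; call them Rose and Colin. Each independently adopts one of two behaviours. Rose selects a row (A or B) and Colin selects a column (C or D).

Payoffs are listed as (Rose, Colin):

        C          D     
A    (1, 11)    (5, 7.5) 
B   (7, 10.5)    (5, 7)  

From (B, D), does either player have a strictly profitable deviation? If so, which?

Rose at (B, D) earns 5; deviating to A yields 5 — not better.
Colin earns 7; deviating to C yields 10.5 — a strict improvement.
Only Colin has a strictly profitable deviation.

Colin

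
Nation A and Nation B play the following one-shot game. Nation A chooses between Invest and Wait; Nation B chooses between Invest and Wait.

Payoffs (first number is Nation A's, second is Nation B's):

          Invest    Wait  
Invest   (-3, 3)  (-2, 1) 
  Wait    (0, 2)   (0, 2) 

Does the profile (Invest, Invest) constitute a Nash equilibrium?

No

At (Invest, Invest), Nation A earns -3; switching to Wait would give 0, so Nation A would deviate.
Nation B earns 3; switching to Wait would give 1, so Nation B has no profitable deviation.
Since at least one player can profitably deviate, this is not a Nash equilibrium.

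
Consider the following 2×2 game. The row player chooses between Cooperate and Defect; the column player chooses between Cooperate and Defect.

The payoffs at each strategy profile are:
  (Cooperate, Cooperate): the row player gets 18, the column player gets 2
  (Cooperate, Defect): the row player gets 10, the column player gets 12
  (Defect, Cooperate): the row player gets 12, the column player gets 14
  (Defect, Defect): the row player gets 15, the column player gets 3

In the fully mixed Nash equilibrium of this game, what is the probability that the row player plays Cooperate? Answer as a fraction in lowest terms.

11/21

Let r be the probability that the row player plays Cooperate. In a completely mixed equilibrium, the column player must be indifferent between Cooperate and Defect.
The column player's expected payoff from Cooperate is 2r + 14(1−r); from Defect it is 12r + 3(1−r).
Setting these equal: −12r + 14 = 9r + 3, so r = 11/21.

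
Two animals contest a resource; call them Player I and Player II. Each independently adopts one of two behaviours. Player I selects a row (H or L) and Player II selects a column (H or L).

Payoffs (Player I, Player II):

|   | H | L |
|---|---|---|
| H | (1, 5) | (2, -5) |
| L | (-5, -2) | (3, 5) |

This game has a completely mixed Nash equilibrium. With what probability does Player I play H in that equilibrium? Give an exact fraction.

Let x be the probability that Player I plays H. In a completely mixed equilibrium, Player II must be indifferent between H and L.
Player II's expected payoff from H is 5x − 2(1−x); from L it is −5x + 5(1−x).
Setting these equal: 7x − 2 = −10x + 5, so x = 7/17.

7/17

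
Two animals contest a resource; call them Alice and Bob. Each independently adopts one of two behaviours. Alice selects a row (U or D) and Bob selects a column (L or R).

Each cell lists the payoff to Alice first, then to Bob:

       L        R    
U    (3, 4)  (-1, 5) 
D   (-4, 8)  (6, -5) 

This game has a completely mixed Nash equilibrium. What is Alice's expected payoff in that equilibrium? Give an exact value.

First find q, the probability Bob plays L, from Alice's indifference between U and D: 3q − (1−q) = −4q + 6(1−q), giving q = 1/2.
Since Alice is indifferent in equilibrium, Alice's expected payoff equals the payoff from either row against (1/2, 1/2). Using U: 3(1/2) − (1/2) = 1.

1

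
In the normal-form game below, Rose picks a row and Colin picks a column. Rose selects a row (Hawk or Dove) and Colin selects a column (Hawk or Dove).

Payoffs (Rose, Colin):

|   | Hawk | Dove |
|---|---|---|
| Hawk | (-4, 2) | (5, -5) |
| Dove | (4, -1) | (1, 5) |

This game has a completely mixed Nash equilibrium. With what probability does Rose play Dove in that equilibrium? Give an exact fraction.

Let x be the probability that Rose plays Hawk. In a completely mixed equilibrium, Colin must be indifferent between Hawk and Dove.
Colin's expected payoff from Hawk is 2x − (1−x); from Dove it is −5x + 5(1−x).
Setting these equal: 3x − 1 = −10x + 5, so x = 6/13.
Therefore Rose plays Dove with probability 1 − 6/13 = 7/13.

7/13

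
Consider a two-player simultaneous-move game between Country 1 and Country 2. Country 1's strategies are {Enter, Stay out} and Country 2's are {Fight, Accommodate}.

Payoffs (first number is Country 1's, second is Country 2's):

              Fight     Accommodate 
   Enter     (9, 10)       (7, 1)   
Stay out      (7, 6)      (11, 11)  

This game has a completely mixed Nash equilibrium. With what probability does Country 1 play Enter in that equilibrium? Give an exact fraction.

5/14

Let x be the probability that Country 1 plays Enter. In a completely mixed equilibrium, Country 2 must be indifferent between Fight and Accommodate.
Country 2's expected payoff from Fight is 10x + 6(1−x); from Accommodate it is x + 11(1−x).
Setting these equal: 4x + 6 = −10x + 11, so x = 5/14.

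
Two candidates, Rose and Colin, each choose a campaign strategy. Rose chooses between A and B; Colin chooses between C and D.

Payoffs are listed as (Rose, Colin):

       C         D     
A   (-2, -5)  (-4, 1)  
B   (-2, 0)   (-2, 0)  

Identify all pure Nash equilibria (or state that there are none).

(A, C): Colin prefers D (1 > -5) — not an equilibrium.
(A, D): Rose prefers B (-2 > -4) — not an equilibrium.
(B, C): Rose gets -2 ≥ -2 from A, and Colin gets 0 ≥ 0 from D — Nash equilibrium.
(B, D): Rose gets -2 ≥ -4 from A, and Colin gets 0 ≥ 0 from C — Nash equilibrium.

(B, C) and (B, D)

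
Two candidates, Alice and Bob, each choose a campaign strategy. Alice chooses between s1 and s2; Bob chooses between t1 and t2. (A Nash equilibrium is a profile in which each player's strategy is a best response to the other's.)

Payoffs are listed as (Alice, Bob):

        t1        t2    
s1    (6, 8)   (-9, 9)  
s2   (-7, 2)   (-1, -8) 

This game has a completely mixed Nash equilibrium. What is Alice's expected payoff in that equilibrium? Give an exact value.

First find q, the probability Bob plays t1, from Alice's indifference between s1 and s2: 6q − 9(1−q) = −7q − (1−q), giving q = 8/21.
Since Alice is indifferent in equilibrium, Alice's expected payoff equals the payoff from either row against (8/21, 13/21). Using s1: 6(8/21) − 9(13/21) = -23/7.

-23/7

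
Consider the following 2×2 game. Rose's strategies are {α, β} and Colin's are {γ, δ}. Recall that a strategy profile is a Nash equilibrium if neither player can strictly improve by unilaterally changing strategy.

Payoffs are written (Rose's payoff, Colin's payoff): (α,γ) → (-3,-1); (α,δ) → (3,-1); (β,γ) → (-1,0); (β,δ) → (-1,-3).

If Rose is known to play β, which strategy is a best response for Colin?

Against β, Colin earns 0 from γ and -3 from δ.
So γ is the best response.

γ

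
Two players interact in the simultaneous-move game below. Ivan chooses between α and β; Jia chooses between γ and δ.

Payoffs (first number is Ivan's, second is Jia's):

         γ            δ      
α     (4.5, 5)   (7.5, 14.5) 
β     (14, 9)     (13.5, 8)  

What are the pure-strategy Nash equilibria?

(β, γ)

(α, γ): Ivan prefers β (14 > 4.5); Jia prefers δ (14.5 > 5) — not an equilibrium.
(α, δ): Ivan prefers β (13.5 > 7.5) — not an equilibrium.
(β, γ): Ivan gets 14 ≥ 4.5 from α, and Jia gets 9 ≥ 8 from δ — Nash equilibrium.
(β, δ): Jia prefers γ (9 > 8) — not an equilibrium.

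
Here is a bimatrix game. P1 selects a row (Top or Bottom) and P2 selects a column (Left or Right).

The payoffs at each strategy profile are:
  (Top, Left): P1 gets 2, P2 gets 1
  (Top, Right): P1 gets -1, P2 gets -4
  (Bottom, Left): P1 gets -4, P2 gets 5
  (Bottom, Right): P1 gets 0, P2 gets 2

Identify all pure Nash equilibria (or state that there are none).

(Top, Left): P1 gets 2 ≥ -4 from Bottom, and P2 gets 1 ≥ -4 from Right — Nash equilibrium.
(Top, Right): P1 prefers Bottom (0 > -1); P2 prefers Left (1 > -4) — not an equilibrium.
(Bottom, Left): P1 prefers Top (2 > -4) — not an equilibrium.
(Bottom, Right): P2 prefers Left (5 > 2) — not an equilibrium.

(Top, Left)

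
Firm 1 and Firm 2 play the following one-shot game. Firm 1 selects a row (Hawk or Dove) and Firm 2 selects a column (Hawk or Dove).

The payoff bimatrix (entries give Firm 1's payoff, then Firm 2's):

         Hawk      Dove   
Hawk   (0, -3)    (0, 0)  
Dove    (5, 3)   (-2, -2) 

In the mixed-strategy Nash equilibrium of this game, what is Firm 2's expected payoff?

-3/4

First find x, the probability Firm 1 plays Hawk, from Firm 2's indifference between Hawk and Dove: −3x + 3(1−x) = −2(1−x), giving x = 5/8.
Since Firm 2 is indifferent in equilibrium, Firm 2's expected payoff equals the payoff from either column against (5/8, 3/8). Using Hawk: −3(5/8) + 3(3/8) = -3/4.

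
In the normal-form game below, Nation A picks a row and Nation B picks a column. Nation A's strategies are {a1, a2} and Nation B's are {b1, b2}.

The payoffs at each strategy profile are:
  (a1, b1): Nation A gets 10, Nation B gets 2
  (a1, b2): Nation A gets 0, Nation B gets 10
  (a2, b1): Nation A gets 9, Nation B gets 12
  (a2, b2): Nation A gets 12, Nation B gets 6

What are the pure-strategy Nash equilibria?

(a1, b1): Nation B prefers b2 (10 > 2) — not an equilibrium.
(a1, b2): Nation A prefers a2 (12 > 0) — not an equilibrium.
(a2, b1): Nation A prefers a1 (10 > 9) — not an equilibrium.
(a2, b2): Nation B prefers b1 (12 > 6) — not an equilibrium.

none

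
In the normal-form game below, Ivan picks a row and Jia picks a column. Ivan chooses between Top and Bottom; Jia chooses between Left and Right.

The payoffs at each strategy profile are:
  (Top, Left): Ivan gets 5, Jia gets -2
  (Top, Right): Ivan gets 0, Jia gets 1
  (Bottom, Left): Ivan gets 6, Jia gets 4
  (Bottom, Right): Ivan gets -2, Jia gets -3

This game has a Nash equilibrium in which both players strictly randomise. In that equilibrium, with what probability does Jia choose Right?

1/3

Let c be the probability that Jia plays Left. In a completely mixed equilibrium, Ivan must be indifferent between Top and Bottom.
Ivan's expected payoff from Top is 5c; from Bottom it is 6c − 2(1−c).
Setting these equal: 5c = 8c − 2, so c = 2/3.
Therefore Jia plays Right with probability 1 − 2/3 = 1/3.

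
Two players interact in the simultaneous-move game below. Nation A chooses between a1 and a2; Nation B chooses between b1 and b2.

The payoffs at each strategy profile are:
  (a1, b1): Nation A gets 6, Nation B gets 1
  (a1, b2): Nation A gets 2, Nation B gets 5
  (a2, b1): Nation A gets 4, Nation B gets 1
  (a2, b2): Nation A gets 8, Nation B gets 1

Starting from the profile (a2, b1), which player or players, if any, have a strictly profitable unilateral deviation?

Nation A

Nation A at (a2, b1) earns 4; deviating to a1 yields 6 — a strict improvement.
Nation B earns 1; deviating to b2 yields 1 — not better.
Only Nation A has a strictly profitable deviation.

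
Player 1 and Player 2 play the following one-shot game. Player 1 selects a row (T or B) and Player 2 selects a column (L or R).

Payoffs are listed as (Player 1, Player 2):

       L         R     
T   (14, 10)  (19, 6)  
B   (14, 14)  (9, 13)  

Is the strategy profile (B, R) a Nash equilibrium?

No

At (B, R), Player 1 earns 9; switching to T would give 19, so Player 1 would deviate.
Player 2 earns 13; switching to L would give 14, so Player 2 would deviate.
Since at least one player can profitably deviate, this is not a Nash equilibrium.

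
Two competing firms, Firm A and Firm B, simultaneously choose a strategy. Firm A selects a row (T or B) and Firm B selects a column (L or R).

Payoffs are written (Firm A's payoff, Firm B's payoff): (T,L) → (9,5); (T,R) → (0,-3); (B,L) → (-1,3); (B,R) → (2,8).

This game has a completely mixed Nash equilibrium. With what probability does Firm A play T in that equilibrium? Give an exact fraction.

Let r be the probability that Firm A plays T. In a completely mixed equilibrium, Firm B must be indifferent between L and R.
Firm B's expected payoff from L is 5r + 3(1−r); from R it is −3r + 8(1−r).
Setting these equal: 2r + 3 = −11r + 8, so r = 5/13.

5/13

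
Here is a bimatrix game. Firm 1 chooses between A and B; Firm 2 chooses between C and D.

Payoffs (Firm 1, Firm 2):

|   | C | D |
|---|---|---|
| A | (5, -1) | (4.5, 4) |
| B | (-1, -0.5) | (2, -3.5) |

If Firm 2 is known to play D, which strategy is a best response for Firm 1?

Against D, Firm 1 earns 4.5 from A and 2 from B.
So A is the best response.

A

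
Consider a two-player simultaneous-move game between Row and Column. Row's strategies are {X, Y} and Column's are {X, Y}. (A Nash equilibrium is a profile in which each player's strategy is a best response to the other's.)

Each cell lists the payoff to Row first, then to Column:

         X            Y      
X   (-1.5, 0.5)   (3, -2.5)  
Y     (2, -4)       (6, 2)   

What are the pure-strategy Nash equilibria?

(X, X): Row prefers Y (2 > -1.5) — not an equilibrium.
(X, Y): Row prefers Y (6 > 3); Column prefers X (0.5 > -2.5) — not an equilibrium.
(Y, X): Column prefers Y (2 > -4) — not an equilibrium.
(Y, Y): Row gets 6 ≥ 3 from X, and Column gets 2 ≥ -4 from X — Nash equilibrium.

(Y, Y)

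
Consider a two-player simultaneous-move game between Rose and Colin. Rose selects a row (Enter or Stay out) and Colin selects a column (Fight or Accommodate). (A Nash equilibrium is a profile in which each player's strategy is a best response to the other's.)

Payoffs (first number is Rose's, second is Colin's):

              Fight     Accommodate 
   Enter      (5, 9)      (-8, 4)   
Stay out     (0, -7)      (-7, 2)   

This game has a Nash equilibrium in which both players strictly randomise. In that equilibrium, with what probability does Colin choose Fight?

1/6

Let q be the probability that Colin plays Fight. In a completely mixed equilibrium, Rose must be indifferent between Enter and Stay out.
Rose's expected payoff from Enter is 5q − 8(1−q); from Stay out it is −7(1−q).
Setting these equal: 13q − 8 = 7q − 7, so q = 1/6.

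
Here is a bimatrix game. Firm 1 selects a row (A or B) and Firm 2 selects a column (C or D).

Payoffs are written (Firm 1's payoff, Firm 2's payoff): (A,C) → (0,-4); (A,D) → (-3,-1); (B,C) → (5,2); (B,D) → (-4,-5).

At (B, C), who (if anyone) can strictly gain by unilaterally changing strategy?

Neither

Firm 1 at (B, C) earns 5; deviating to A yields 0 — not better.
Firm 2 earns 2; deviating to D yields -5 — not better.
Neither player can strictly improve; the profile is a Nash equilibrium.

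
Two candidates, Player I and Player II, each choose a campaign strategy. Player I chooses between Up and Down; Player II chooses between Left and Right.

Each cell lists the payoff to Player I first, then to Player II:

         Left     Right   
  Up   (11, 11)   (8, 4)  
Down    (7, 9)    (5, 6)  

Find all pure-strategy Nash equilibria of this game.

(Up, Left)

(Up, Left): Player I gets 11 ≥ 7 from Down, and Player II gets 11 ≥ 4 from Right — Nash equilibrium.
(Up, Right): Player II prefers Left (11 > 4) — not an equilibrium.
(Down, Left): Player I prefers Up (11 > 7) — not an equilibrium.
(Down, Right): Player I prefers Up (8 > 5); Player II prefers Left (9 > 6) — not an equilibrium.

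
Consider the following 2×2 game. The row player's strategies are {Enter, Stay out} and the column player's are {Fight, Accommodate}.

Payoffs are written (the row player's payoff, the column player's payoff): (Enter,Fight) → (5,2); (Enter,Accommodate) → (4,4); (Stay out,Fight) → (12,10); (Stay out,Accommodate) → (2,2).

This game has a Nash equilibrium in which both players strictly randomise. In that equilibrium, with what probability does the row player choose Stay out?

Let p be the probability that the row player plays Enter. In a completely mixed equilibrium, the column player must be indifferent between Fight and Accommodate.
The column player's expected payoff from Fight is 2p + 10(1−p); from Accommodate it is 4p + 2(1−p).
Setting these equal: −8p + 10 = 2p + 2, so p = 4/5.
Therefore the row player plays Stay out with probability 1 − 4/5 = 1/5.

1/5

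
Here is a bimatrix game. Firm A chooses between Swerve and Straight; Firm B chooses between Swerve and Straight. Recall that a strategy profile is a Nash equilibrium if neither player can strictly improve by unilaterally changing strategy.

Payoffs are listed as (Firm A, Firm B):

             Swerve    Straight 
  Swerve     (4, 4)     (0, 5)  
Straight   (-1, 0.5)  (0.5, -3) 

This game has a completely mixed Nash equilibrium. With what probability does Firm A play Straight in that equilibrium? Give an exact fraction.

Let r be the probability that Firm A plays Swerve. In a completely mixed equilibrium, Firm B must be indifferent between Swerve and Straight.
Firm B's expected payoff from Swerve is 4r + 0.5(1−r); from Straight it is 5r − 3(1−r).
Setting these equal: 3.5r + 0.5 = 8r − 3, so r = 7/9.
Therefore Firm A plays Straight with probability 1 − 7/9 = 2/9.

2/9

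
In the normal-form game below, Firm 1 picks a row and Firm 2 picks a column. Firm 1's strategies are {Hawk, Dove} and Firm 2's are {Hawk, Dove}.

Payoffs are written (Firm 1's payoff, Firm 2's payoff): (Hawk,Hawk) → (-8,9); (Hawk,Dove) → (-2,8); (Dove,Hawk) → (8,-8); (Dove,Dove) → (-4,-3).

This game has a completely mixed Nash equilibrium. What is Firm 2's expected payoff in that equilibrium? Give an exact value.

37/6

First find p, the probability Firm 1 plays Hawk, from Firm 2's indifference between Hawk and Dove: 9p − 8(1−p) = 8p − 3(1−p), giving p = 5/6.
Since Firm 2 is indifferent in equilibrium, Firm 2's expected payoff equals the payoff from either column against (5/6, 1/6). Using Hawk: 9(5/6) − 8(1/6) = 37/6.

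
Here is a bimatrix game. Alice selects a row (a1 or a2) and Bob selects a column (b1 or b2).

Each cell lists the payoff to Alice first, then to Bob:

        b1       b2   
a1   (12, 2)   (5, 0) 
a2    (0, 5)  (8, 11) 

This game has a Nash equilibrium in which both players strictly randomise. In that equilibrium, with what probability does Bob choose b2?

Let c be the probability that Bob plays b1. In a completely mixed equilibrium, Alice must be indifferent between a1 and a2.
Alice's expected payoff from a1 is 12c + 5(1−c); from a2 it is 8(1−c).
Setting these equal: 7c + 5 = −8c + 8, so c = 1/5.
Therefore Bob plays b2 with probability 1 − 1/5 = 4/5.

4/5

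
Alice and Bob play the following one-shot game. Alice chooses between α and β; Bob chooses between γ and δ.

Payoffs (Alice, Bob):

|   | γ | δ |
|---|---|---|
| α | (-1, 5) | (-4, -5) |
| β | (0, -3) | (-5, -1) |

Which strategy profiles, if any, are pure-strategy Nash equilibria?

none

(α, γ): Alice prefers β (0 > -1) — not an equilibrium.
(α, δ): Bob prefers γ (5 > -5) — not an equilibrium.
(β, γ): Bob prefers δ (-1 > -3) — not an equilibrium.
(β, δ): Alice prefers α (-4 > -5) — not an equilibrium.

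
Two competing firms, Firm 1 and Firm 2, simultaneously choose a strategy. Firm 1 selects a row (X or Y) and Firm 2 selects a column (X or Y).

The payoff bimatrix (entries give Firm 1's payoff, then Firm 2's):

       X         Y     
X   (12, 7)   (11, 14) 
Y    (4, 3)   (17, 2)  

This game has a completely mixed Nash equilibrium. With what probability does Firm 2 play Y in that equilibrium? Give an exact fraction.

Let q be the probability that Firm 2 plays X. In a completely mixed equilibrium, Firm 1 must be indifferent between X and Y.
Firm 1's expected payoff from X is 12q + 11(1−q); from Y it is 4q + 17(1−q).
Setting these equal: q + 11 = −13q + 17, so q = 3/7.
Therefore Firm 2 plays Y with probability 1 − 3/7 = 4/7.

4/7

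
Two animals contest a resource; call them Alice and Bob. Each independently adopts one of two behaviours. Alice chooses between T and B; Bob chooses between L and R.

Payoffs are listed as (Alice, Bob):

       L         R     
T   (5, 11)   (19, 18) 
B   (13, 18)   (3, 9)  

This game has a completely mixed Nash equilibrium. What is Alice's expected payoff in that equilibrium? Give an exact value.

First find y, the probability Bob plays L, from Alice's indifference between T and B: 5y + 19(1−y) = 13y + 3(1−y), giving y = 2/3.
Since Alice is indifferent in equilibrium, Alice's expected payoff equals the payoff from either row against (2/3, 1/3). Using T: 5(2/3) + 19(1/3) = 29/3.

29/3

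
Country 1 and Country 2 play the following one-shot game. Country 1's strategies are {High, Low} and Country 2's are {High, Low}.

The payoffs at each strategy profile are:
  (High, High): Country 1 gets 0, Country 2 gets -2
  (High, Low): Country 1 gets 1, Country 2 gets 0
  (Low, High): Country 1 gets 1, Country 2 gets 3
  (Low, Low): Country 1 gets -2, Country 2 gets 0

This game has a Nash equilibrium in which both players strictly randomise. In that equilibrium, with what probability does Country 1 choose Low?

Let x be the probability that Country 1 plays High. In a completely mixed equilibrium, Country 2 must be indifferent between High and Low.
Country 2's expected payoff from High is −2x + 3(1−x); from Low it is 0.
Setting these equal: −5x + 3 = 0, so x = 3/5.
Therefore Country 1 plays Low with probability 1 − 3/5 = 2/5.

2/5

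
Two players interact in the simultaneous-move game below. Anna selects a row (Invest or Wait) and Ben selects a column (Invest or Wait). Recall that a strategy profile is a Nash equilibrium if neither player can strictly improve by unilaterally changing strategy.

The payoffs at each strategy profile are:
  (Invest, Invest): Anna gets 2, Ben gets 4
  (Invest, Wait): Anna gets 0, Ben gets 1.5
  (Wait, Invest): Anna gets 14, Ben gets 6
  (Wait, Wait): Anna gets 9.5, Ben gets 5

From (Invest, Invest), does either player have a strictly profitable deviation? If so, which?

Anna at (Invest, Invest) earns 2; deviating to Wait yields 14 — a strict improvement.
Ben earns 4; deviating to Wait yields 1.5 — not better.
Only Anna has a strictly profitable deviation.

Anna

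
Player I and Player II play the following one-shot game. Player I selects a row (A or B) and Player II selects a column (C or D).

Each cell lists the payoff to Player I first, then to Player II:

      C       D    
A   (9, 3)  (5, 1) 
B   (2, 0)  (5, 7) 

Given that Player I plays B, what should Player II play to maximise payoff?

Against B, Player II earns 0 from C and 7 from D.
So D is the best response.

D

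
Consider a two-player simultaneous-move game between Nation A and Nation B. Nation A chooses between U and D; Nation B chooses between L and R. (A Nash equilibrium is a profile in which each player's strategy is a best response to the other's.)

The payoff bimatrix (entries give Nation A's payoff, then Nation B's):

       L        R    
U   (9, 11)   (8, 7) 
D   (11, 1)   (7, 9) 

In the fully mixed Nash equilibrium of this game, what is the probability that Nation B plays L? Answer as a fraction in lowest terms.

Let y be the probability that Nation B plays L. In a completely mixed equilibrium, Nation A must be indifferent between U and D.
Nation A's expected payoff from U is 9y + 8(1−y); from D it is 11y + 7(1−y).
Setting these equal: y + 8 = 4y + 7, so y = 1/3.

1/3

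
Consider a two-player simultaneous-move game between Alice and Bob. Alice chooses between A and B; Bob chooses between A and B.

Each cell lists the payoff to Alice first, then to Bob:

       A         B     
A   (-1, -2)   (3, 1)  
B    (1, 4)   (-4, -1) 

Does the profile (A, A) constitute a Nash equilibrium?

No

At (A, A), Alice earns -1; switching to B would give 1, so Alice would deviate.
Bob earns -2; switching to B would give 1, so Bob would deviate.
Since at least one player can profitably deviate, this is not a Nash equilibrium.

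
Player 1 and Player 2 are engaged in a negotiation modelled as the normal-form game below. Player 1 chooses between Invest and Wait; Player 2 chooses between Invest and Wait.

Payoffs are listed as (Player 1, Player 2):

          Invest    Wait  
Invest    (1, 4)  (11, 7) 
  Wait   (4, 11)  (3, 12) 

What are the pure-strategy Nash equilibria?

(Invest, Invest): Player 1 prefers Wait (4 > 1); Player 2 prefers Wait (7 > 4) — not an equilibrium.
(Invest, Wait): Player 1 gets 11 ≥ 3 from Wait, and Player 2 gets 7 ≥ 4 from Invest — Nash equilibrium.
(Wait, Invest): Player 2 prefers Wait (12 > 11) — not an equilibrium.
(Wait, Wait): Player 1 prefers Invest (11 > 3) — not an equilibrium.

(Invest, Wait)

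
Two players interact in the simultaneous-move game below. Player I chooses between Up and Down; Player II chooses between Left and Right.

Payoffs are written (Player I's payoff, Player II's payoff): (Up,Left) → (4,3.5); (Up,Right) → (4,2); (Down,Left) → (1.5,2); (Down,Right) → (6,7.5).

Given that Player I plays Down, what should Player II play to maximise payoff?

Right

Against Down, Player II earns 2 from Left and 7.5 from Right.
So Right is the best response.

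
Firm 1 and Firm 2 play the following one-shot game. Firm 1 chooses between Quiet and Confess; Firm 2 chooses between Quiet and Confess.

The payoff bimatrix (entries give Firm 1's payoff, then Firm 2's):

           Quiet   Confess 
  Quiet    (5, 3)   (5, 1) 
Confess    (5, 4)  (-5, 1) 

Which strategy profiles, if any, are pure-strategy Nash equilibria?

(Quiet, Quiet) and (Confess, Quiet)

(Quiet, Quiet): Firm 1 gets 5 ≥ 5 from Confess, and Firm 2 gets 3 ≥ 1 from Confess — Nash equilibrium.
(Quiet, Confess): Firm 2 prefers Quiet (3 > 1) — not an equilibrium.
(Confess, Quiet): Firm 1 gets 5 ≥ 5 from Quiet, and Firm 2 gets 4 ≥ 1 from Confess — Nash equilibrium.
(Confess, Confess): Firm 1 prefers Quiet (5 > -5); Firm 2 prefers Quiet (4 > 1) — not an equilibrium.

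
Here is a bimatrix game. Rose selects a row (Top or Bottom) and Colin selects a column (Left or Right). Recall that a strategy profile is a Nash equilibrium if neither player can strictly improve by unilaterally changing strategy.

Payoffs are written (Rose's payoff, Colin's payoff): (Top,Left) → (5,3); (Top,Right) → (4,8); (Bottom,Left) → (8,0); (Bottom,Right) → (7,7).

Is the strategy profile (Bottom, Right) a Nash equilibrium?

Yes

At (Bottom, Right), Rose earns 7; switching to Top would give 4, so Rose has no profitable deviation.
Colin earns 7; switching to Left would give 0, so Colin has no profitable deviation.
Neither player can gain by a unilateral deviation, so this profile is a Nash equilibrium.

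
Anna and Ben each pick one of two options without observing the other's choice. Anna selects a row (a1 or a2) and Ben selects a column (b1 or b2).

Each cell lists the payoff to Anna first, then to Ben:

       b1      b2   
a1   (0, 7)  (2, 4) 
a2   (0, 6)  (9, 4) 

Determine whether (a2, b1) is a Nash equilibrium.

At (a2, b1), Anna earns 0; switching to a1 would give 0, so Anna has no profitable deviation.
Ben earns 6; switching to b2 would give 4, so Ben has no profitable deviation.
Neither player can gain by a unilateral deviation, so this profile is a Nash equilibrium.

Yes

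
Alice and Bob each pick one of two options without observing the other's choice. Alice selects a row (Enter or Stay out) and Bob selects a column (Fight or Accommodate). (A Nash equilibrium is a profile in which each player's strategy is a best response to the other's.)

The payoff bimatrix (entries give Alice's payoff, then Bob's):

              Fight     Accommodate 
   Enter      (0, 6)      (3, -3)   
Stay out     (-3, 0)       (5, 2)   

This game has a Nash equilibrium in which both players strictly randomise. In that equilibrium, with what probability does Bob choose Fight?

Let c be the probability that Bob plays Fight. In a completely mixed equilibrium, Alice must be indifferent between Enter and Stay out.
Alice's expected payoff from Enter is 3(1−c); from Stay out it is −3c + 5(1−c).
Setting these equal: −3c + 3 = −8c + 5, so c = 2/5.

2/5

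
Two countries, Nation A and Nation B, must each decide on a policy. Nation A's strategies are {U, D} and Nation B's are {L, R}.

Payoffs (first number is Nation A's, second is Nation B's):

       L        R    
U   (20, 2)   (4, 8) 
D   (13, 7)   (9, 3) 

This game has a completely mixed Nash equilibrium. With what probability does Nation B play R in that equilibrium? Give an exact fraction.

Let q be the probability that Nation B plays L. In a completely mixed equilibrium, Nation A must be indifferent between U and D.
Nation A's expected payoff from U is 20q + 4(1−q); from D it is 13q + 9(1−q).
Setting these equal: 16q + 4 = 4q + 9, so q = 5/12.
Therefore Nation B plays R with probability 1 − 5/12 = 7/12.

7/12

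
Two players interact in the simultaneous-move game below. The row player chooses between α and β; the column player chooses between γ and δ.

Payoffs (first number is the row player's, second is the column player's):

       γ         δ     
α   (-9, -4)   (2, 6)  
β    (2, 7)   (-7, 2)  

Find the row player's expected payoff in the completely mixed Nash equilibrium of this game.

First find q, the probability the column player plays γ, from the row player's indifference between α and β: −9q + 2(1−q) = 2q − 7(1−q), giving q = 9/20.
Since the row player is indifferent in equilibrium, the row player's expected payoff equals the payoff from either row against (9/20, 11/20). Using α: −9(9/20) + 2(11/20) = -59/20.

-59/20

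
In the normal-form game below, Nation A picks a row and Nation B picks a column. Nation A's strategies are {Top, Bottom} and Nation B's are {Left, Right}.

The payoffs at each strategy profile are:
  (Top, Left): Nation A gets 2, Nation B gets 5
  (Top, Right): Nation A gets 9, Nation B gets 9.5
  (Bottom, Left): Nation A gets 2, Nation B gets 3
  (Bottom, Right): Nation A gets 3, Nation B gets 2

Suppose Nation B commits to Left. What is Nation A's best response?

Against Left, Nation A earns 2 from Top and 2 from Bottom.
So either strategy is a best response.

either — both Top and Bottom are best responses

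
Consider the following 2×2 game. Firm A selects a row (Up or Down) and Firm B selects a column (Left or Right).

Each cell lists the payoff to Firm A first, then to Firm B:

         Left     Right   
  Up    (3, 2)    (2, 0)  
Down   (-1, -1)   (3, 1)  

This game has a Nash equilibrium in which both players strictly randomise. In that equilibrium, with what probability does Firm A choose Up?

1/2

Let p be the probability that Firm A plays Up. In a completely mixed equilibrium, Firm B must be indifferent between Left and Right.
Firm B's expected payoff from Left is 2p − (1−p); from Right it is (1−p).
Setting these equal: 3p − 1 = −p + 1, so p = 1/2.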